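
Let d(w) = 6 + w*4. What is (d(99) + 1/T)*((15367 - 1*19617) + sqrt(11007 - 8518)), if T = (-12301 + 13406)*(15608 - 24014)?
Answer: -93350731475/54639 + 3734029259*sqrt(2489)/9288630 ≈ -1.6884e+6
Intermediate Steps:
d(w) = 6 + 4*w
T = -9288630 (T = 1105*(-8406) = -9288630)
(d(99) + 1/T)*((15367 - 1*19617) + sqrt(11007 - 8518)) = ((6 + 4*99) + 1/(-9288630))*((15367 - 1*19617) + sqrt(11007 - 8518)) = ((6 + 396) - 1/9288630)*((15367 - 19617) + sqrt(2489)) = (402 - 1/9288630)*(-4250 + sqrt(2489)) = 3734029259*(-4250 + sqrt(2489))/9288630 = -93350731475/54639 + 3734029259*sqrt(2489)/9288630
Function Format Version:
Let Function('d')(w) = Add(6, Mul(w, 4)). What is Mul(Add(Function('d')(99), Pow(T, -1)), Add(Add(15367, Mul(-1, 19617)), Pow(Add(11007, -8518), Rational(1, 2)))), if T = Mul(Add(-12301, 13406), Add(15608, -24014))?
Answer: Add(Rational(-93350731475, 54639), Mul(Rational(3734029259, 9288630), Pow(2489, Rational(1, 2)))) ≈ -1.6884e+6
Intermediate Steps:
Function('d')(w) = Add(6, Mul(4, w))
T = -9288630 (T = Mul(1105, -8406) = -9288630)
Mul(Add(Function('d')(99), Pow(T, -1)), Add(Add(15367, Mul(-1, 19617)), Pow(Add(11007, -8518), Rational(1, 2)))) = Mul(Add(Add(6, Mul(4, 99)), Pow(-9288630, -1)), Add(Add(15367, Mul(-1, 19617)), Pow(Add(11007, -8518), Rational(1, 2)))) = Mul(Add(Add(6, 396), Rational(-1, 9288630)), Add(Add(15367, -19617), Pow(2489, Rational(1, 2)))) = Mul(Add(402, Rational(-1, 9288630)), Add(-4250, Pow(2489, Rational(1, 2)))) = Mul(Rational(3734029259, 9288630), Add(-4250, Pow(2489, Rational(1, 2)))) = Add(Rational(-93350731475, 54639), Mul(Rational(3734029259, 9288630), Pow(2489, Rational(1, 2))))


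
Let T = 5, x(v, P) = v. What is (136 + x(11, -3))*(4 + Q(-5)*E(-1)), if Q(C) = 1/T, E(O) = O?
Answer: 2793/5 ≈ 558.60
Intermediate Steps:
Q(C) = ⅕ (Q(C) = 1/5 = ⅕)
(136 + x(11, -3))*(4 + Q(-5)*E(-1)) = (136 + 11)*(4 + (⅕)*(-1)) = 147*(4 - ⅕) = 147*(19/5) = 2793/5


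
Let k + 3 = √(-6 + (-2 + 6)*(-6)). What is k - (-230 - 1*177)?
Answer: 404 + I*√30 ≈ 404.0 + 5.4772*I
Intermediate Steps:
k = -3 + I*√30 (k = -3 + √(-6 + (-2 + 6)*(-6)) = -3 + √(-6 + 4*(-6)) = -3 + √(-6 - 24) = -3 + √(-30) = -3 + I*√30 ≈ -3.0 + 5.4772*I)
k - (-230 - 1*177) = (-3 + I*√30) - (-230 - 1*177) = (-3 + I*√30) - (-230 - 177) = (-3 + I*√30) - 1*(-407) = (-3 + I*√30) + 407 = 404 + I*√30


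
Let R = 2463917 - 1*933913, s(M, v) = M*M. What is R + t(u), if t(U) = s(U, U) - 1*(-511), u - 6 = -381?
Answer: 1671140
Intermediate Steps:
u = -375 (u = 6 - 381 = -375)
s(M, v) = M**2
t(U) = 511 + U**2 (t(U) = U**2 - 1*(-511) = U**2 + 511 = 511 + U**2)
R = 1530004 (R = 2463917 - 933913 = 1530004)
R + t(u) = 1530004 + (511 + (-375)**2) = 1530004 + (511 + 140625) = 1530004 + 141136 = 1671140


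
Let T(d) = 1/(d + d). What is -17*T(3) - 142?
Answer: -869/6 ≈ -144.83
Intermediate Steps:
T(d) = 1/(2*d)
-17*T(3) - 142 = -17/(2*3) - 142 = -17*1/6 - 142 = -17/6 - 142 = -869/6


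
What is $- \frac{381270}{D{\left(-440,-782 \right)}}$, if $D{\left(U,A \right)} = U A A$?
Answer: $\frac{38127}{26907056} \approx 0.001417$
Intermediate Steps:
$D{\left(U,A \right)} = U A^{2}$ ($D{\left(U,A \right)} = A U A = U A^{2}$)
$- \frac{381270}{D{\left(-440,-782 \right)}} = - \frac{381270}{\left(-440\right) \left(-782\right)^{2}} = - \frac{381270}{\left(-440\right) 611524} = - \frac{381270}{-269070560} = \left(-381270\right) \left(- \frac{1}{269070560}\right) = \frac{38127}{26907056}$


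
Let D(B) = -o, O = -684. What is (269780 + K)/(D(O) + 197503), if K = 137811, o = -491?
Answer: 407591/197994 ≈ 2.0586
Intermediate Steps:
D(B) = 491 (D(B) = -1*(-491) = 491)
(269780 + K)/(D(O) + 197503) = (269780 + 137811)/(491 + 197503) = 407591/197994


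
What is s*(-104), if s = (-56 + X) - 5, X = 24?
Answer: 3848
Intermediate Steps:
s = -37 (s = (-56 + 24) - 5 = -32 - 5 = -37)
s*(-104) = -37*(-104) = 3848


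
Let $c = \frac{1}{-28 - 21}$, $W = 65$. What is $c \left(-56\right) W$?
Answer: $\frac{520}{7} \approx 74.286$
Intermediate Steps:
$c = - \frac{1}{49}$ ($c = \frac{1}{-49} = - \frac{1}{49} \approx -0.020408$)
$c \left(-56\right) W = \left(- \frac{1}{49}\right) \left(-56\right) 65 = \frac{8}{7} \cdot 65 = \frac{520}{7}$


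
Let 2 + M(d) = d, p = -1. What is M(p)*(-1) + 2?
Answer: 5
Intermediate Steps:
M(d) = -2 + d
M(p)*(-1) + 2 = (-2 - 1)*(-1) + 2 = -3*(-1) + 2 = 3 + 2 = 5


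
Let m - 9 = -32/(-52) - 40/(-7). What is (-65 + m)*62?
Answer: -280240/91 ≈ -3079.6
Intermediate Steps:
m = 1395/91 (m = 9 + (-32/(-52) - 40/(-7)) = 9 + (-32*(-1/52) - 40*(-1/7)) = 9 + (8/13 + 40/7) = 9 + 576/91 = 1395/91 ≈ 15.330)
(-65 + m)*62 = (-65 + 1395/91)*62 = -4520/91*62 = -280240/91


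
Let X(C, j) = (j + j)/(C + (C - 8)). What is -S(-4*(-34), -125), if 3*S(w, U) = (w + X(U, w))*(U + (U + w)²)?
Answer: 69632/387 ≈ 179.93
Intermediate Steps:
X(C, j) = 2*j/(-8 + 2*C) (X(C, j) = (2*j)/(C + (-8 + C)) = (2*j)/(-8 + 2*C) = 2*j/(-8 + 2*C))
S(w, U) = (U + (U + w)²)*(w + w/(-4 + U))/3 (S(w, U) = ((w + w/(-4 + U))*(U + (U + w)²))/3 = ((U + (U + w)²)*(w + w/(-4 + U)))/3 = (U + (U + w)²)*(w + w/(-4 + U))/3)
-S(-4*(-34), -125) = -(-4*(-34))*(-125 + (-125 - 4*(-34))² + (-4 - 125)*(-125 + (-125 - 4*(-34))²))/(3*(-4 - 125)) = -136*(-125 + (-125 + 136)² - 129*(-125 + (-125 + 136)²))/(3*(-129)) = -136*(-1)*(-125 + 11² - 129*(-125 + 11²))/(3*129) = -136*(-1)*(-125 + 121 - 129*(-125 + 121))/(3*129) = -136*(-1)*(-125 + 121 - 129*(-4))/(3*129) = -136*(-1)*(-125 + 121 + 516)/(3*129) = -136*(-1)*512/(3*129) = -1*(-69632/387) = 69632/387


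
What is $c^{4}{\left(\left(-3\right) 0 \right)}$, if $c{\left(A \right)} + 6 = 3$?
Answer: $81$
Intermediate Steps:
$c{\left(A \right)} = -3$ ($c{\left(A \right)} = -6 + 3 = -3$)
$c^{4}{\left(\left(-3\right) 0 \right)} = \left(-3\right)^{4} = 81$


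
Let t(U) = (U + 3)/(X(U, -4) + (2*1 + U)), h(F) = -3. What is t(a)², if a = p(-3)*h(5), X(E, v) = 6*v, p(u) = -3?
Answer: 144/169 ≈ 0.85207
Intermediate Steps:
a = 9 (a = -3*(-3) = 9)
t(U) = (3 + U)/(-22 + U) (t(U) = (U + 3)/(6*(-4) + (2*1 + U)) = (3 + U)/(-24 + (2 + U)) = (3 + U)/(-22 + U))
t(a)² = ((3 + 9)/(-22 + 9))² = (12/(-13))² = (-1/13*12)² = (-12/13)² = 144/169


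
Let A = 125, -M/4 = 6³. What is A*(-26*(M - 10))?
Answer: 2840500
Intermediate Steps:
M = -864 (M = -4*6³ = -4*216 = -864)
A*(-26*(M - 10)) = 125*(-26*(-864 - 10)) = 125*(-26*(-874)) = 125*22724 = 2840500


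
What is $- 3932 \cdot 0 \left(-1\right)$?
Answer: $0$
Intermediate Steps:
$- 3932 \cdot 0 \left(-1\right) = \left(-3932\right) 0 = 0$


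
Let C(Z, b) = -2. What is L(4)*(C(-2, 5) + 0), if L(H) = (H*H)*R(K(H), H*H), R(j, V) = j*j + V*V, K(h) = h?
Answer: -8704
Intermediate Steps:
R(j, V) = V² + j² (R(j, V) = j² + V² = V² + j²)
L(H) = H²*(H² + H⁴) (L(H) = (H*H)*((H*H)² + H²) = H²*((H²)² + H²) = H²*(H⁴ + H²) = H²*(H² + H⁴))
L(4)*(C(-2, 5) + 0) = (4⁴ + 4⁶)*(-2 + 0) = (256 + 4096)*(-2) = 4352*(-2) = -8704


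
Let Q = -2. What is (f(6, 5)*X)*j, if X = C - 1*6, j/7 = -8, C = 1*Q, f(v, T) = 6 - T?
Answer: 448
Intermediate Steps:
C = -2 (C = 1*(-2) = -2)
j = -56 (j = 7*(-8) = -56)
X = -8 (X = -2 - 1*6 = -2 - 6 = -8)
(f(6, 5)*X)*j = ((6 - 1*5)*(-8))*(-56) = ((6 - 5)*(-8))*(-56) = (1*(-8))*(-56) = -8*(-56) = 448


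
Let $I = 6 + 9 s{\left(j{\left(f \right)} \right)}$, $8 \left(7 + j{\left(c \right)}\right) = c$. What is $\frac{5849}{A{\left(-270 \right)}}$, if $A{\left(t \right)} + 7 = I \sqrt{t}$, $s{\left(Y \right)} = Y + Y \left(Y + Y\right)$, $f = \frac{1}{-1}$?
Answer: $- \frac{20962816}{101212111823} - \frac{7687270512 i \sqrt{30}}{101212111823} \approx -0.00020712 - 0.41601 i$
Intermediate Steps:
$f = -1$
$j{\left(c \right)} = -7 + \frac{c}{8}$
$s{\left(Y \right)} = Y + 2 Y^{2}$ ($s{\left(Y \right)} = Y + Y 2 Y = Y + 2 Y^{2}$)
$I = \frac{27381}{32}$ ($I = 6 + 9 \left(-7 + \frac{1}{8} \left(-1\right)\right) \left(1 + 2 \left(-7 + \frac{1}{8} \left(-1\right)\right)\right) = 6 + 9 \left(-7 - \frac{1}{8}\right) \left(1 + 2 \left(-7 - \frac{1}{8}\right)\right) = 6 + 9 \left(- \frac{57 \left(1 + 2 \left(- \frac{57}{8}\right)\right)}{8}\right) = 6 + 9 \left(- \frac{57 \left(1 - \frac{57}{4}\right)}{8}\right) = 6 + 9 \left(\left(- \frac{57}{8}\right) \left(- \frac{53}{4}\right)\right) = 6 + 9 \cdot \frac{3021}{32} = 6 + \frac{27189}{32} = \frac{27381}{32} \approx 855.66$)
$A{\left(t \right)} = -7 + \frac{27381 \sqrt{t}}{32}$
$\frac{5849}{A{\left(-270 \right)}} = \frac{5849}{-7 + \frac{27381 \sqrt{-270}}{32}} = \frac{5849}{-7 + \frac{27381 \cdot 3 i \sqrt{30}}{32}} = \frac{5849}{-7 + \frac{82143 i \sqrt{30}}{32}}$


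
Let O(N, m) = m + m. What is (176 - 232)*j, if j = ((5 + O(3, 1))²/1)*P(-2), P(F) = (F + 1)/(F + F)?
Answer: -686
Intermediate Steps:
O(N, m) = 2*m
P(F) = (1 + F)/(2*F) (P(F) = (1 + F)/((2*F)) = (1 + F)*(1/(2*F)) = (1 + F)/(2*F))
j = 49/4 (j = ((5 + 2*1)²/1)*((½)*(1 - 2)/(-2)) = (1*(5 + 2)²)*((½)*(-½)*(-1)) = (1*7²)*(¼) = (1*49)*(¼) = 49*(¼) = 49/4 ≈ 12.250)
(176 - 232)*j = (176 - 232)*(49/4) = -56*49/4 = -686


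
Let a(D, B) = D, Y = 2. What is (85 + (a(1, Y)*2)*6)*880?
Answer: 85360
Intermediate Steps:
(85 + (a(1, Y)*2)*6)*880 = (85 + (1*2)*6)*880 = (85 + 2*6)*880 = (85 + 12)*880 = 97*880 = 85360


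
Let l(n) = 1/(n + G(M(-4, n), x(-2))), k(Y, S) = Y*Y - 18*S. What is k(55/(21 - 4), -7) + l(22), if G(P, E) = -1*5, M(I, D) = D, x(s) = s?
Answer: 39456/289 ≈ 136.53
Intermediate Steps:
G(P, E) = -5
k(Y, S) = Y² - 18*S
l(n) = 1/(-5 + n) (l(n) = 1/(n - 5) = 1/(-5 + n))
k(55/(21 - 4), -7) + l(22) = ((55/(21 - 4))² - 18*(-7)) + 1/(-5 + 22) = ((55/17)² + 126) + 1/17 = (3025/289 + 126) + 1/17 = 39439/289 + 1/17 = 39456/289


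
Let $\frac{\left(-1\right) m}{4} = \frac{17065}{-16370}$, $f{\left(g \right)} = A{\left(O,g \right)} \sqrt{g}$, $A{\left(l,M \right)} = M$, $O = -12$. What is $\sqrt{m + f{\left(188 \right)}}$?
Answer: $\frac{\sqrt{11174162 + 1007593144 \sqrt{47}}}{1637} \approx 50.812$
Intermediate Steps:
$f{\left(g \right)} = g^{\frac{3}{2}}$ ($f{\left(g \right)} = g \sqrt{g} = g^{\frac{3}{2}}$)
$m = \frac{6826}{1637}$ ($m = - 4 \frac{17065}{-16370} = - 4 \cdot 17065 \left(- \frac{1}{16370}\right) = \left(-4\right) \left(- \frac{3413}{3274}\right) = \frac{6826}{1637} \approx 4.1698$)
$\sqrt{m + f{\left(188 \right)}} = \sqrt{\frac{6826}{1637} + 188^{\frac{3}{2}}} = \sqrt{\frac{6826}{1637} + 376 \sqrt{47}}$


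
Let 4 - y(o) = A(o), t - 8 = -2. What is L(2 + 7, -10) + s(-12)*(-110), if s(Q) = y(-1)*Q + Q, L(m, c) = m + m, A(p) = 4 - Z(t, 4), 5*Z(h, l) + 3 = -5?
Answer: -774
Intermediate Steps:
t = 6 (t = 8 - 2 = 6)
Z(h, l) = -8/5 (Z(h, l) = -⅗ + (⅕)*(-5) = -⅗ - 1 = -8/5)
A(p) = 28/5 (A(p) = 4 - 1*(-8/5) = 4 + 8/5 = 28/5)
y(o) = -8/5 (y(o) = 4 - 1*28/5 = 4 - 28/5 = -8/5)
L(m, c) = 2*m
s(Q) = -3*Q/5 (s(Q) = -8*Q/5 + Q = -3*Q/5)
L(2 + 7, -10) + s(-12)*(-110) = 2*(2 + 7) - ⅗*(-12)*(-110) = 2*9 + (36/5)*(-110) = 18 - 792 = -774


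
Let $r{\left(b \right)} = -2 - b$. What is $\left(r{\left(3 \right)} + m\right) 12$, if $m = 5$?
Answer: $0$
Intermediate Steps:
$\left(r{\left(3 \right)} + m\right) 12 = \left(\left(-2 - 3\right) + 5\right) 12 = \left(-5 + 5\right) 12 = 0 \cdot 12 = 0$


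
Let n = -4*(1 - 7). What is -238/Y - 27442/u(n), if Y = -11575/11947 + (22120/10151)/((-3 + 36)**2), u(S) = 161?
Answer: 1556465287575124/20558229069385 ≈ 75.710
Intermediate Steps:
n = 24 (n = -4*(-6) = 24)
Y = -127690863785/132067382733 (Y = -11575*1/11947 + (22120*(1/10151))/(33**2) = -11575/11947 + (22120/10151)/1089 = -11575/11947 + (22120/10151)*(1/1089) = -11575/11947 + 22120/11054439 = -127690863785/132067382733 ≈ -0.96686)
-238/Y - 27442/u(n) = -238/(-127690863785/132067382733) - 27442/161 = -238*(-132067382733/127690863785) - 27442*1/161 = 31432037090454/127690863785 - 27442/161 = 1556465287575124/20558229069385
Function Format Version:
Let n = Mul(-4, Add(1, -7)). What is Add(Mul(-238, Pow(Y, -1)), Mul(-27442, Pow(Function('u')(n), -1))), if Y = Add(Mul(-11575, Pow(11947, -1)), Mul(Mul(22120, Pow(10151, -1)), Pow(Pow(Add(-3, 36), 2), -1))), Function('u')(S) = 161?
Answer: Rational(1556465287575124, 20558229069385) ≈ 75.710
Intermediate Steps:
n = 24 (n = Mul(-4, -6) = 24)
Y = Rational(-127690863785, 132067382733) (Y = Add(Mul(-11575, Rational(1, 11947)), Mul(Mul(22120, Rational(1, 10151)), Pow(Pow(33, 2), -1))) = Add(Rational(-11575, 11947), Mul(Rational(22120, 10151), Pow(1089, -1))) = Add(Rational(-11575, 11947), Mul(Rational(22120, 10151), Rational(1, 1089))) = Add(Rational(-11575, 11947), Rational(22120, 11054439)) = Rational(-127690863785, 132067382733) ≈ -0.96686)
Add(Mul(-238, Pow(Y, -1)), Mul(-27442, Pow(Function('u')(n), -1))) = Add(Mul(-238, Pow(Rational(-127690863785, 132067382733), -1)), Mul(-27442, Pow(161, -1))) = Add(Mul(-238, Rational(-132067382733, 127690863785)), Mul(-27442, Rational(1, 161))) = Add(Rational(31432037090454, 127690863785), Rational(-27442, 161)) = Rational(1556465287575124, 20558229069385)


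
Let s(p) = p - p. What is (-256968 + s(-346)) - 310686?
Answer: -567654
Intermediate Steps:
s(p) = 0
(-256968 + s(-346)) - 310686 = (-256968 + 0) - 310686 = -256968 - 310686 = -567654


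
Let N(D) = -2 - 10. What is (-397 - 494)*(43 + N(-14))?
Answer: -27621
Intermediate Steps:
N(D) = -12
(-397 - 494)*(43 + N(-14)) = (-397 - 494)*(43 - 12) = -891*31 = -27621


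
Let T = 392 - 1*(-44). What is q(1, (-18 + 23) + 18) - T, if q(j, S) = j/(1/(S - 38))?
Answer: -451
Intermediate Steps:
q(j, S) = j*(-38 + S) (q(j, S) = j/(1/(-38 + S)) = j*(-38 + S))
T = 436 (T = 392 + 44 = 436)
q(1, (-18 + 23) + 18) - T = 1*(-38 + ((-18 + 23) + 18)) - 1*436 = 1*(-38 + (5 + 18)) - 436 = 1*(-38 + 23) - 436 = 1*(-15) - 436 = -15 - 436 = -451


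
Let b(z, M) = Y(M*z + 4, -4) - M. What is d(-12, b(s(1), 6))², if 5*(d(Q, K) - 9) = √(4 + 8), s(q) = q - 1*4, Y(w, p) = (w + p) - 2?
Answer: 2037/25 + 36*√3/5 ≈ 93.951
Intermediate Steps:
Y(w, p) = -2 + p + w (Y(w, p) = (p + w) - 2 = -2 + p + w)
s(q) = -4 + q (s(q) = q - 4 = -4 + q)
b(z, M) = -2 - M + M*z (b(z, M) = (-2 - 4 + (M*z + 4)) - M = (-2 - 4 + (4 + M*z)) - M = (-2 + M*z) - M = -2 - M + M*z)
d(Q, K) = 9 + 2*√3/5 (d(Q, K) = 9 + √(4 + 8)/5 = 9 + √12/5 = 9 + (2*√3)/5 = 9 + 2*√3/5)
d(-12, b(s(1), 6))² = (9 + 2*√3/5)²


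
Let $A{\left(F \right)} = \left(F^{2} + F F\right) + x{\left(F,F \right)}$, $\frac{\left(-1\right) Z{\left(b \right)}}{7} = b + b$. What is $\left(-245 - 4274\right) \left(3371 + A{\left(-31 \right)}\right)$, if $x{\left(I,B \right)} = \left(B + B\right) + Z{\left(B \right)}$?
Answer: $-25600135$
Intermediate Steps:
$Z{\left(b \right)} = - 14 b$ ($Z{\left(b \right)} = - 7 \left(b + b\right) = - 7 \cdot 2 b = - 14 b$)
$x{\left(I,B \right)} = - 12 B$ ($x{\left(I,B \right)} = \left(B + B\right) - 14 B = 2 B - 14 B = - 12 B$)
$A{\left(F \right)} = - 12 F + 2 F^{2}$ ($A{\left(F \right)} = \left(F^{2} + F F\right) - 12 F = \left(F^{2} + F^{2}\right) - 12 F = 2 F^{2} - 12 F = - 12 F + 2 F^{2}$)
$\left(-245 - 4274\right) \left(3371 + A{\left(-31 \right)}\right) = \left(-245 - 4274\right) \left(3371 + 2 \left(-31\right) \left(-6 - 31\right)\right) = - 4519 \left(3371 + 2 \left(-31\right) \left(-37\right)\right) = - 4519 \left(3371 + 2294\right) = \left(-4519\right) 5665 = -25600135$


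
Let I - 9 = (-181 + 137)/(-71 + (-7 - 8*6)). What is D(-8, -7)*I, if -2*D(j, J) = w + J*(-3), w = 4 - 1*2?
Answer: -13547/126 ≈ -107.52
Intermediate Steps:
w = 2 (w = 4 - 2 = 2)
D(j, J) = -1 + 3*J/2 (D(j, J) = -(2 + J*(-3))/2 = -(2 - 3*J)/2 = -1 + 3*J/2)
I = 589/63 (I = 9 + (-181 + 137)/(-71 + (-7 - 8*6)) = 9 - 44/(-71 + (-7 - 48)) = 9 - 44/(-71 - 55) = 9 - 44/(-126) = 9 - 44*(-1/126) = 9 + 22/63 = 589/63 ≈ 9.3492)
D(-8, -7)*I = (-1 + (3/2)*(-7))*(589/63) = (-1 - 21/2)*(589/63) = -23/2*589/63 = -13547/126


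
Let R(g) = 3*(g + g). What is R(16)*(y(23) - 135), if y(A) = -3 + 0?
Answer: -13248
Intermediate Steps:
y(A) = -3
R(g) = 6*g (R(g) = 3*(2*g) = 6*g)
R(16)*(y(23) - 135) = (6*16)*(-3 - 135) = 96*(-138) = -13248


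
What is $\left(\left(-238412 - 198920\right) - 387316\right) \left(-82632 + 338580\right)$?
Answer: $-211067006304$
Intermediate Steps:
$\left(\left(-238412 - 198920\right) - 387316\right) \left(-82632 + 338580\right) = \left(-437332 - 387316\right) 255948 = \left(-824648\right) 255948 = -211067006304$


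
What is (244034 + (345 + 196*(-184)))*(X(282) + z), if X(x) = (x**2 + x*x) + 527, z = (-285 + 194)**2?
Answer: 34966922640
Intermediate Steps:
z = 8281 (z = (-91)**2 = 8281)
X(x) = 527 + 2*x**2 (X(x) = (x**2 + x**2) + 527 = 2*x**2 + 527 = 527 + 2*x**2)
(244034 + (345 + 196*(-184)))*(X(282) + z) = (244034 + (345 + 196*(-184)))*((527 + 2*282**2) + 8281) = (244034 + (345 - 36064))*((527 + 2*79524) + 8281) = (244034 - 35719)*((527 + 159048) + 8281) = 208315*(159575 + 8281) = 208315*167856 = 34966922640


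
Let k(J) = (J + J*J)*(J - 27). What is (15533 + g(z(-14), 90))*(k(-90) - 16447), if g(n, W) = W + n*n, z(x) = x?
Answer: -15085267323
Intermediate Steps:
k(J) = (-27 + J)*(J + J²) (k(J) = (J + J²)*(-27 + J) = (-27 + J)*(J + J²))
g(n, W) = W + n²
(15533 + g(z(-14), 90))*(k(-90) - 16447) = (15533 + (90 + (-14)²))*(-90*(-27 + (-90)² - 26*(-90)) - 16447) = (15533 + (90 + 196))*(-90*(-27 + 8100 + 2340) - 16447) = (15533 + 286)*(-90*10413 - 16447) = 15819*(-937170 - 16447) = 15819*(-953617) = -15085267323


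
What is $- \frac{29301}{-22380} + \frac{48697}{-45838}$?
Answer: $\frac{42210063}{170975740} \approx 0.24688$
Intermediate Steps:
$- \frac{29301}{-22380} + \frac{48697}{-45838} = \left(-29301\right) \left(- \frac{1}{22380}\right) + 48697 \left(- \frac{1}{45838}\right) = \frac{9767}{7460} - \frac{48697}{45838} = \frac{42210063}{170975740}$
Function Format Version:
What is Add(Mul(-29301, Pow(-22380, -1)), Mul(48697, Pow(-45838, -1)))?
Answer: Rational(42210063, 170975740) ≈ 0.24688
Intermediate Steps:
Add(Mul(-29301, Pow(-22380, -1)), Mul(48697, Pow(-45838, -1))) = Add(Mul(-29301, Rational(-1, 22380)), Mul(48697, Rational(-1, 45838))) = Add(Rational(9767, 7460), Rational(-48697, 45838)) = Rational(42210063, 170975740)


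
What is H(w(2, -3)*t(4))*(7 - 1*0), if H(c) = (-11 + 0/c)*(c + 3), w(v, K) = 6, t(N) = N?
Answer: -2079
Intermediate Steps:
H(c) = -33 - 11*c (H(c) = (-11 + 0)*(3 + c) = -11*(3 + c) = -33 - 11*c)
H(w(2, -3)*t(4))*(7 - 1*0) = (-33 - 66*4)*(7 - 1*0) = (-33 - 11*24)*(7 + 0) = (-33 - 264)*7 = -297*7 = -2079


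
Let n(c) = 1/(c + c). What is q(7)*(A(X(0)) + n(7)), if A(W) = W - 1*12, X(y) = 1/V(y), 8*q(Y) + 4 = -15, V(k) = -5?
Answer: 16131/560 ≈ 28.805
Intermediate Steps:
q(Y) = -19/8 (q(Y) = -½ + (⅛)*(-15) = -½ - 15/8 = -19/8)
X(y) = -⅕ (X(y) = 1/(-5) = -⅕)
n(c) = 1/(2*c)
A(W) = -12 + W (A(W) = W - 12 = -12 + W)
q(7)*(A(X(0)) + n(7)) = -19*((-12 - ⅕) + (½)/7)/8 = -19*(-61/5 + (½)*(⅐))/8 = -19*(-61/5 + 1/14)/8 = -19/8*(-849/70) = 16131/560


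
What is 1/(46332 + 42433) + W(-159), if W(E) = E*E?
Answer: 2244067966/88765 ≈ 25281.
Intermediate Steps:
W(E) = E**2
1/(46332 + 42433) + W(-159) = 1/(46332 + 42433) + (-159)**2 = 1/88765 + 25281 = 2244067966/88765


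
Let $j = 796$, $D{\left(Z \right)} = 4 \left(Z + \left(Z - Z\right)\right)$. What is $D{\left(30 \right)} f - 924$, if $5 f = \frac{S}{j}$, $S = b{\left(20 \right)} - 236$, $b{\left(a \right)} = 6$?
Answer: $- \frac{185256}{199} \approx -930.93$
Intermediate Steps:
$D{\left(Z \right)} = 4 Z$ ($D{\left(Z \right)} = 4 \left(Z + 0\right) = 4 Z$)
$S = -230$ ($S = 6 - 236 = -230$)
$f = - \frac{23}{398}$ ($f = \frac{\left(-230\right) \frac{1}{796}}{5} = \frac{1}{5} \left(- \frac{115}{398}\right) = - \frac{23}{398} \approx -0.057789$)
$D{\left(30 \right)} f - 924 = 4 \cdot 30 \left(- \frac{23}{398}\right) - 924 = 120 \left(- \frac{23}{398}\right) - 924 = - \frac{1380}{199} - 924 = - \frac{185256}{199}$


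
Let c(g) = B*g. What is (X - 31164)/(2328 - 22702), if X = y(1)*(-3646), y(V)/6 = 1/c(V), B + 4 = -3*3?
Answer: 191628/132431 ≈ 1.4470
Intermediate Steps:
B = -13 (B = -4 - 3*3 = -4 - 9 = -13)
c(g) = -13*g
y(V) = -6/(13*V) (y(V) = 6/((-13*V)) = 6*(-1/(13*V)) = -6/(13*V))
X = 21876/13 (X = -6/13/1*(-3646) = -6/13*1*(-3646) = -6/13*(-3646) = 21876/13 ≈ 1682.8)
(X - 31164)/(2328 - 22702) = (21876/13 - 31164)/(2328 - 22702) = -383256/13/(-20374) = -383256/13*(-1/20374) = 191628/132431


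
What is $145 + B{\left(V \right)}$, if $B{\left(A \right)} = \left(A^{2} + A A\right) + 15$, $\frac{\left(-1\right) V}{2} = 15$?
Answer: $1960$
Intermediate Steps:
$V = -30$ ($V = \left(-2\right) 15 = -30$)
$B{\left(A \right)} = 15 + 2 A^{2}$ ($B{\left(A \right)} = \left(A^{2} + A^{2}\right) + 15 = 2 A^{2} + 15 = 15 + 2 A^{2}$)
$145 + B{\left(V \right)} = 145 + \left(15 + 2 \left(-30\right)^{2}\right) = 145 + \left(15 + 2 \cdot 900\right) = 145 + \left(15 + 1800\right) = 145 + 1815 = 1960$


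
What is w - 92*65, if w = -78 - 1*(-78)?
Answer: -5980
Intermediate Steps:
w = 0 (w = -78 + 78 = 0)
w - 92*65 = 0 - 92*65 = 0 - 5980 = -5980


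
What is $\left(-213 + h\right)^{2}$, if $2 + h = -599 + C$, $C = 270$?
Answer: $295936$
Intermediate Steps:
$h = -331$ ($h = -2 + \left(-599 + 270\right) = -2 - 329 = -331$)
$\left(-213 + h\right)^{2} = \left(-213 - 331\right)^{2} = \left(-544\right)^{2} = 295936$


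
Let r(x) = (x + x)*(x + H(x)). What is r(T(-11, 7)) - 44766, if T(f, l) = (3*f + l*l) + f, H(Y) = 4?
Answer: -44676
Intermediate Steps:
T(f, l) = l² + 4*f (T(f, l) = (3*f + l²) + f = (l² + 3*f) + f = l² + 4*f)
r(x) = 2*x*(4 + x) (r(x) = (x + x)*(x + 4) = (2*x)*(4 + x) = 2*x*(4 + x))
r(T(-11, 7)) - 44766 = 2*(7² + 4*(-11))*(4 + (7² + 4*(-11))) - 44766 = 2*(49 - 44)*(4 + (49 - 44)) - 44766 = 2*5*(4 + 5) - 44766 = 2*5*9 - 44766 = 90 - 44766 = -44676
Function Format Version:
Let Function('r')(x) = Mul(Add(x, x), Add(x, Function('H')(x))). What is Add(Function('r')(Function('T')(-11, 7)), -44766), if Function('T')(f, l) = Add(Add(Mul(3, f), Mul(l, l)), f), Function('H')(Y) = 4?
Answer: -44676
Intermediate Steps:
Function('T')(f, l) = Add(Pow(l, 2), Mul(4, f)) (Function('T')(f, l) = Add(Add(Mul(3, f), Pow(l, 2)), f) = Add(Add(Pow(l, 2), Mul(3, f)), f) = Add(Pow(l, 2), Mul(4, f)))
Function('r')(x) = Mul(2, x, Add(4, x)) (Function('r')(x) = Mul(Add(x, x), Add(x, 4)) = Mul(Mul(2, x), Add(4, x)) = Mul(2, x, Add(4, x)))
Add(Function('r')(Function('T')(-11, 7)), -44766) = Add(Mul(2, Add(Pow(7, 2), Mul(4, -11)), Add(4, Add(Pow(7, 2), Mul(4, -11)))), -44766) = Add(Mul(2, Add(49, -44), Add(4, Add(49, -44))), -44766) = Add(Mul(2, 5, Add(4, 5)), -44766) = Add(Mul(2, 5, 9), -44766) = Add(90, -44766) = -44676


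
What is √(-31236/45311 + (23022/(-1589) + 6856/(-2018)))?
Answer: I*√2000661721335713700614/10378167373 ≈ 4.3099*I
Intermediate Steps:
√(-31236/45311 + (23022/(-1589) + 6856/(-2018))) = √(-31236*1/45311 + (23022*(-1/1589) + 6856*(-1/2018))) = √(-31236/45311 + (-23022/1589 - 3428/1009)) = √(-31236/45311 - 28676290/1603301) = √(-192776012318/10378167373) = I*√2000661721335713700614/10378167373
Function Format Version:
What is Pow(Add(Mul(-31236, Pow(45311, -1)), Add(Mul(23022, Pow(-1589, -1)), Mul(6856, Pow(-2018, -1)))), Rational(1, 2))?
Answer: Mul(Rational(1, 10378167373), I, Pow(2000661721335713700614, Rational(1, 2))) ≈ Mul(4.3099, I)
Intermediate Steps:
Pow(Add(Mul(-31236, Pow(45311, -1)), Add(Mul(23022, Pow(-1589, -1)), Mul(6856, Pow(-2018, -1)))), Rational(1, 2)) = Pow(Add(Mul(-31236, Rational(1, 45311)), Add(Mul(23022, Rational(-1, 1589)), Mul(6856, Rational(-1, 2018)))), Rational(1, 2)) = Pow(Add(Rational(-31236, 45311), Add(Rational(-23022, 1589), Rational(-3428, 1009))), Rational(1, 2)) = Pow(Add(Rational(-31236, 45311), Rational(-28676290, 1603301)), Rational(1, 2)) = Pow(Rational(-192776012318, 10378167373), Rational(1, 2)) = Mul(Rational(1, 10378167373), I, Pow(2000661721335713700614, Rational(1, 2)))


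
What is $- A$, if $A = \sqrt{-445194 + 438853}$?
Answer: $- i \sqrt{6341} \approx - 79.63 i$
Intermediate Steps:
$A = i \sqrt{6341}$ ($A = \sqrt{-6341} = i \sqrt{6341} \approx 79.63 i$)
$- A = - i \sqrt{6341}$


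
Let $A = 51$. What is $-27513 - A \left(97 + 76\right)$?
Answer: $-36336$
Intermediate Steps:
$-27513 - A \left(97 + 76\right) = -27513 - 51 \left(97 + 76\right) = -27513 - 51 \cdot 173 = -27513 - 8823 = -36336$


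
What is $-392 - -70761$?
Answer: $70369$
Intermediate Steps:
$-392 - -70761 = -392 + 70761 = 70369$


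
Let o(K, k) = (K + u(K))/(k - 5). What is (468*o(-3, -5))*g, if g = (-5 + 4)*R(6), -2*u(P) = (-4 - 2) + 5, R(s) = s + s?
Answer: -1404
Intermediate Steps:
R(s) = 2*s
u(P) = ½ (u(P) = -((-4 - 2) + 5)/2 = -(-6 + 5)/2 = -½*(-1) = ½)
o(K, k) = (½ + K)/(-5 + k) (o(K, k) = (K + ½)/(k - 5) = (½ + K)/(-5 + k))
g = -12 (g = (-5 + 4)*(2*6) = -1*12 = -12)
(468*o(-3, -5))*g = (468*((½ - 3)/(-5 - 5)))*(-12) = (468*(-5/2/(-10)))*(-12) = (468*(-⅒*(-5/2)))*(-12) = (468*(¼))*(-12) = 117*(-12) = -1404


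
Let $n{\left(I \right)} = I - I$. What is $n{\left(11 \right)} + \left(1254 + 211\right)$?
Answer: $1465$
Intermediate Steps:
$n{\left(I \right)} = 0$
$n{\left(11 \right)} + \left(1254 + 211\right) = 0 + \left(1254 + 211\right) = 0 + 1465 = 1465$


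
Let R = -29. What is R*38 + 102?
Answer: -1000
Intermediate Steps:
R*38 + 102 = -29*38 + 102 = -1102 + 102 = -1000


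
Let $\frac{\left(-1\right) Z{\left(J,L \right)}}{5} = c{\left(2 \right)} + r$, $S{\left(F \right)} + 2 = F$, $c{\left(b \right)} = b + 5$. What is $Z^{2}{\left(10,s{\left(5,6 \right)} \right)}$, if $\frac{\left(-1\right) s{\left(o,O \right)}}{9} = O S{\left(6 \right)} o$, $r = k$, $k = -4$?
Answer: $225$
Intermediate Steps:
$c{\left(b \right)} = 5 + b$
$r = -4$
$S{\left(F \right)} = -2 + F$
$s{\left(o,O \right)} = - 36 O o$ ($s{\left(o,O \right)} = - 9 O \left(-2 + 6\right) o = - 9 O 4 o = - 9 \cdot 4 O o = - 36 O o$)
$Z{\left(J,L \right)} = -15$ ($Z{\left(J,L \right)} = - 5 \left(\left(5 + 2\right) - 4\right) = - 5 \left(7 - 4\right) = \left(-5\right) 3 = -15$)
$Z^{2}{\left(10,s{\left(5,6 \right)} \right)} = \left(-15\right)^{2} = 225$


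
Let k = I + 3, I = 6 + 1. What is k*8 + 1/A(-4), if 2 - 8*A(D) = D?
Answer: 244/3 ≈ 81.333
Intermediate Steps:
I = 7
A(D) = ¼ - D/8
k = 10 (k = 7 + 3 = 10)
k*8 + 1/A(-4) = 10*8 + 1/(¼ - ⅛*(-4)) = 80 + 1/(¼ + ½) = 80 + 1/(¾) = 80 + 4/3 = 244/3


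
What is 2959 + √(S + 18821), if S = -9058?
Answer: 2959 + √9763 ≈ 3057.8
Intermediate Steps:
2959 + √(S + 18821) = 2959 + √(-9058 + 18821) = 2959 + √9763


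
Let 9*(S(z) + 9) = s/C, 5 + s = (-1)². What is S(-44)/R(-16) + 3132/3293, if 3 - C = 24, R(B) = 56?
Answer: 27560867/34853112 ≈ 0.79077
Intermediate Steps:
s = -4 (s = -5 + (-1)² = -5 + 1 = -4)
C = -21 (C = 3 - 1*24 = 3 - 24 = -21)
S(z) = -1697/189 (S(z) = -9 + (-4/(-21))/9 = -9 + (-4*(-1/21))/9 = -9 + (⅑)*(4/21) = -9 + 4/189 = -1697/189)
S(-44)/R(-16) + 3132/3293 = -1697/189/56 + 3132/3293 = -1697/189*1/56 + 3132*(1/3293) = -1697/10584 + 3132/3293 = 27560867/34853112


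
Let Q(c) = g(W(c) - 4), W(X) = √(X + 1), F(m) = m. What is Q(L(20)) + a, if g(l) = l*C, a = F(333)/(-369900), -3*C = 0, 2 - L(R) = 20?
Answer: -37/41100 ≈ -0.00090024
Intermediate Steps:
L(R) = -18 (L(R) = 2 - 1*20 = 2 - 20 = -18)
W(X) = √(1 + X)
C = 0 (C = -⅓*0 = 0)
a = -37/41100 (a = 333/(-369900) = 333*(-1/369900) = -37/41100 ≈ -0.00090024)
g(l) = 0 (g(l) = l*0 = 0)
Q(c) = 0
Q(L(20)) + a = 0 - 37/41100 = -37/41100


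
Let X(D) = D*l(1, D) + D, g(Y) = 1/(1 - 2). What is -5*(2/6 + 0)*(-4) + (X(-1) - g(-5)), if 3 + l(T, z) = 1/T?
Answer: 26/3 ≈ 8.6667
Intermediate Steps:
l(T, z) = -3 + 1/T
g(Y) = -1 (g(Y) = 1/(-1) = -1)
X(D) = -D (X(D) = D*(-3 + 1/1) + D = D*(-3 + 1) + D = D*(-2) + D = -2*D + D = -D)
-5*(2/6 + 0)*(-4) + (X(-1) - g(-5)) = -5*(2/6 + 0)*(-4) + (-1*(-1) - 1*(-1)) = -5*(2*(⅙) + 0)*(-4) + (1 + 1) = -5*(⅓ + 0)*(-4) + 2 = -5*⅓*(-4) + 2 = -5/3*(-4) + 2 = 20/3 + 2 = 26/3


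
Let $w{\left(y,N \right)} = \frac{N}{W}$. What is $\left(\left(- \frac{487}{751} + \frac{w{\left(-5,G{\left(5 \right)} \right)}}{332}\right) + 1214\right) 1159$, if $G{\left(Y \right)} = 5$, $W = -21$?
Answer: $\frac{7363209160351}{5235972} \approx 1.4063 \cdot 10^{6}$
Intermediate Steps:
$w{\left(y,N \right)} = - \frac{N}{21}$ ($w{\left(y,N \right)} = \frac{N}{-21} = N \left(- \frac{1}{21}\right) = - \frac{N}{21}$)
$\left(\left(- \frac{487}{751} + \frac{w{\left(-5,G{\left(5 \right)} \right)}}{332}\right) + 1214\right) 1159 = \left(\left(- \frac{487}{751} + \frac{\left(- \frac{1}{21}\right) 5}{332}\right) + 1214\right) 1159 = \left(\left(\left(-487\right) \frac{1}{751} - \frac{5}{6972}\right) + 1214\right) 1159 = \left(\left(- \frac{487}{751} - \frac{5}{6972}\right) + 1214\right) 1159 = \left(- \frac{3399119}{5235972} + 1214\right) 1159 = \frac{6353070889}{5235972} \cdot 1159 = \frac{7363209160351}{5235972}$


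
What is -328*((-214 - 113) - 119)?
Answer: 146288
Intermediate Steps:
-328*((-214 - 113) - 119) = -328*(-327 - 119) = -328*(-446) = 146288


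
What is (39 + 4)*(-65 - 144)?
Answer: -8987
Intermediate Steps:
(39 + 4)*(-65 - 144) = 43*(-209) = -8987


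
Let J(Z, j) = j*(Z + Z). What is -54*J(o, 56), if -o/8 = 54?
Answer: 2612736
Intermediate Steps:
o = -432 (o = -8*54 = -432)
J(Z, j) = 2*Z*j (J(Z, j) = j*(2*Z) = 2*Z*j)
-54*J(o, 56) = -108*(-432)*56 = -54*(-48384) = 2612736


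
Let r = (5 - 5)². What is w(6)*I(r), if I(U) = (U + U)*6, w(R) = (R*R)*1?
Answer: 0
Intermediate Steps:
w(R) = R² (w(R) = R²*1 = R²)
r = 0 (r = 0² = 0)
I(U) = 12*U (I(U) = (2*U)*6 = 12*U)
w(6)*I(r) = 6²*(12*0) = 36*0 = 0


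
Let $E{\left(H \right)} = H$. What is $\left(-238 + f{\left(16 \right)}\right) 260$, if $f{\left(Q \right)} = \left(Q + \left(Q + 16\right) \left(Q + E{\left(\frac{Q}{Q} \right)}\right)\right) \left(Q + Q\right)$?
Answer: $4597320$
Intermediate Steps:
$f{\left(Q \right)} = 2 Q \left(Q + \left(1 + Q\right) \left(16 + Q\right)\right)$ ($f{\left(Q \right)} = \left(Q + \left(Q + 16\right) \left(Q + \frac{Q}{Q}\right)\right) \left(Q + Q\right) = \left(Q + \left(16 + Q\right) \left(Q + 1\right)\right) 2 Q = \left(Q + \left(16 + Q\right) \left(1 + Q\right)\right) 2 Q = \left(Q + \left(1 + Q\right) \left(16 + Q\right)\right) 2 Q = 2 Q \left(Q + \left(1 + Q\right) \left(16 + Q\right)\right)$)
$\left(-238 + f{\left(16 \right)}\right) 260 = \left(-238 + 2 \cdot 16 \left(16 + 16^{2} + 18 \cdot 16\right)\right) 260 = \left(-238 + 2 \cdot 16 \left(16 + 256 + 288\right)\right) 260 = \left(-238 + 2 \cdot 16 \cdot 560\right) 260 = \left(-238 + 17920\right) 260 = 17682 \cdot 260 = 4597320$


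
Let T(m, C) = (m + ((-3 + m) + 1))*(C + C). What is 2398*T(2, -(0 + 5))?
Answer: -47960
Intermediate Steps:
T(m, C) = 2*C*(-2 + 2*m) (T(m, C) = (m + (-2 + m))*(2*C) = (-2 + 2*m)*(2*C) = 2*C*(-2 + 2*m))
2398*T(2, -(0 + 5)) = 2398*(4*(-(0 + 5))*(-1 + 2)) = 2398*(4*(-1*5)*1) = 2398*(4*(-5)*1) = 2398*(-20) = -47960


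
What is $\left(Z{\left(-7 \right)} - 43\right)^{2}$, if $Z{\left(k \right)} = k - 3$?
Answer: $2809$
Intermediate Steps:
$Z{\left(k \right)} = -3 + k$
$\left(Z{\left(-7 \right)} - 43\right)^{2} = \left(\left(-3 - 7\right) - 43\right)^{2} = \left(-10 - 43\right)^{2} = \left(-53\right)^{2} = 2809$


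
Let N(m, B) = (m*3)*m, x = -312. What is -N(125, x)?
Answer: -46875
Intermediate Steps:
N(m, B) = 3*m² (N(m, B) = (3*m)*m = 3*m²)
-N(125, x) = -3*125² = -3*15625 = -1*46875 = -46875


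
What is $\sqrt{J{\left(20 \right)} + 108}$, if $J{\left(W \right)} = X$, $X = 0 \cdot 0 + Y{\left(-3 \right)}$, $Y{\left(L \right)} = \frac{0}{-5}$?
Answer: $6 \sqrt{3} \approx 10.392$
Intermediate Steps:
$Y{\left(L \right)} = 0$ ($Y{\left(L \right)} = 0 \left(- \frac{1}{5}\right) = 0$)
$X = 0$ ($X = 0 \cdot 0 + 0 = 0 + 0 = 0$)
$J{\left(W \right)} = 0$
$\sqrt{J{\left(20 \right)} + 108} = \sqrt{0 + 108} = \sqrt{108} = 6 \sqrt{3}$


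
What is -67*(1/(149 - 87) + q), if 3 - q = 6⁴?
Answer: 5371055/62 ≈ 86630.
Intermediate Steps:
q = -1293 (q = 3 - 1*6⁴ = 3 - 1*1296 = 3 - 1296 = -1293)
-67*(1/(149 - 87) + q) = -67*(1/(149 - 87) - 1293) = -67*(1/62 - 1293) = -67*(-80165/62) = 5371055/62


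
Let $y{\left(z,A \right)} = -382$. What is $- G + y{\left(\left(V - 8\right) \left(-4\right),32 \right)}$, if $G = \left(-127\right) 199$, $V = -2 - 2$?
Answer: $24891$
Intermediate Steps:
$V = -4$
$G = -25273$
$- G + y{\left(\left(V - 8\right) \left(-4\right),32 \right)} = \left(-1\right) \left(-25273\right) - 382 = 25273 - 382 = 24891$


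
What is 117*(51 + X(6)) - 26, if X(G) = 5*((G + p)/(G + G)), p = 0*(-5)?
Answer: 12467/2 ≈ 6233.5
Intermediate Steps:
p = 0
X(G) = 5/2 (X(G) = 5*((G + 0)/(G + G)) = 5*(G/((2*G))) = 5*(G*(1/(2*G))) = 5*(½) = 5/2)
117*(51 + X(6)) - 26 = 117*(51 + 5/2) - 26 = 117*(107/2) - 26 = 12519/2 - 26 = 12467/2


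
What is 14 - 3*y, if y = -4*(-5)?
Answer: -46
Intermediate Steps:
y = 20
14 - 3*y = 14 - 3*20 = 14 - 60 = -46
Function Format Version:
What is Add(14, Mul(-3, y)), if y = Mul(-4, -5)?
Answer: -46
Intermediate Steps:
y = 20
Add(14, Mul(-3, y)) = Add(14, Mul(-3, 20)) = Add(14, -60) = -46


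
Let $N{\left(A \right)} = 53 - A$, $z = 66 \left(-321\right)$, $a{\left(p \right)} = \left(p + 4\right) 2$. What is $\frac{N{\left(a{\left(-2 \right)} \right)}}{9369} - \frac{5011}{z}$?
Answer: $\frac{5331797}{22054626} \approx 0.24175$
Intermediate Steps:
$a{\left(p \right)} = 8 + 2 p$ ($a{\left(p \right)} = \left(4 + p\right) 2 = 8 + 2 p$)
$z = -21186$
$\frac{N{\left(a{\left(-2 \right)} \right)}}{9369} - \frac{5011}{z} = \frac{53 - \left(8 + 2 \left(-2\right)\right)}{9369} - \frac{5011}{-21186} = \left(53 - \left(8 - 4\right)\right) \frac{1}{9369} - - \frac{5011}{21186} = \left(53 - 4\right) \frac{1}{9369} + \frac{5011}{21186} = 49 \cdot \frac{1}{9369} + \frac{5011}{21186} = \frac{49}{9369} + \frac{5011}{21186} = \frac{5331797}{22054626}$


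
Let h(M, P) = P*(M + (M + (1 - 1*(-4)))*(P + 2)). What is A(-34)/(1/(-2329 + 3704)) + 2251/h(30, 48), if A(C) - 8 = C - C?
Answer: 939842251/85440 ≈ 11000.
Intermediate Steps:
A(C) = 8 (A(C) = 8 + (C - C) = 8 + 0 = 8)
h(M, P) = P*(M + (2 + P)*(5 + M)) (h(M, P) = P*(M + (M + (1 + 4))*(2 + P)) = P*(M + (M + 5)*(2 + P)) = P*(M + (5 + M)*(2 + P)) = P*(M + (2 + P)*(5 + M)))
A(-34)/(1/(-2329 + 3704)) + 2251/h(30, 48) = 8/(1/(-2329 + 3704)) + 2251/((48*(10 + 3*30 + 5*48 + 30*48))) = 8/(1/1375) + 2251/((48*(10 + 90 + 240 + 1440))) = 8/(1/1375) + 2251/((48*1780)) = 8*1375 + 2251/85440 = 11000 + 2251*(1/85440) = 11000 + 2251/85440 = 939842251/85440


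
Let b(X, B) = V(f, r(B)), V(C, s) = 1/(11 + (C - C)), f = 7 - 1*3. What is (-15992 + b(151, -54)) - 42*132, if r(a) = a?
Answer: -236895/11 ≈ -21536.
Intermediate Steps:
f = 4 (f = 7 - 3 = 4)
V(C, s) = 1/11 (V(C, s) = 1/(11 + 0) = 1/11)
b(X, B) = 1/11
(-15992 + b(151, -54)) - 42*132 = (-15992 + 1/11) - 42*132 = -175911/11 - 5544 = -236895/11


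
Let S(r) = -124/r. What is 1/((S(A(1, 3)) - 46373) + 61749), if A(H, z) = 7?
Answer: 7/107508 ≈ 6.5111e-5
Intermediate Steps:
1/((S(A(1, 3)) - 46373) + 61749) = 1/((-124/7 - 46373) + 61749) = 1/(-324735/7 + 61749) = 1/(107508/7) = 7/107508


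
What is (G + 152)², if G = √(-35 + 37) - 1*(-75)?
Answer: (227 + √2)² ≈ 52173.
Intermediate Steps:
G = 75 + √2 (G = √2 + 75 = 75 + √2 ≈ 76.414)
(G + 152)² = ((75 + √2) + 152)² = (227 + √2)²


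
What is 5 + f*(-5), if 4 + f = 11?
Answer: -30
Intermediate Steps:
f = 7 (f = -4 + 11 = 7)
5 + f*(-5) = 5 + 7*(-5) = 5 - 35 = -30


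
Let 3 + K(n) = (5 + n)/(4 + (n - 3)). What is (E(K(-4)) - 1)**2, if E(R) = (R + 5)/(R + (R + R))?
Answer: 49/36 ≈ 1.3611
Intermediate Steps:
K(n) = -3 + (5 + n)/(1 + n) (K(n) = -3 + (5 + n)/(4 + (n - 3)) = -3 + (5 + n)/(4 + (-3 + n)) = -3 + (5 + n)/(1 + n))
E(R) = (5 + R)/(3*R) (E(R) = (5 + R)/(R + 2*R) = (5 + R)/((3*R)) = (5 + R)*(1/(3*R)) = (5 + R)/(3*R))
(E(K(-4)) - 1)**2 = ((5 + 2*(1 - 1*(-4))/(1 - 4))/(3*((2*(1 - 1*(-4))/(1 - 4)))) - 1)**2 = ((5 + 2*(1 + 4)/(-3))/(3*((2*(1 + 4)/(-3)))) - 1)**2 = ((5 + 2*(-1/3)*5)/(3*((2*(-1/3)*5))) - 1)**2 = ((5 - 10/3)/(3*(-10/3)) - 1)**2 = ((1/3)*(-3/10)*(5/3) - 1)**2 = (-1/6 - 1)**2 = (-7/6)**2 = 49/36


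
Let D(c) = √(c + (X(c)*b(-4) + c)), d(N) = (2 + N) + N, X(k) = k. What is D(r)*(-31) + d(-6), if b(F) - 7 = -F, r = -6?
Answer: -10 - 31*I*√78 ≈ -10.0 - 273.78*I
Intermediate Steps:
b(F) = 7 - F
d(N) = 2 + 2*N
D(c) = √13*√c (D(c) = √(c + (c*(7 - 1*(-4)) + c)) = √(c + (c*(7 + 4) + c)) = √(c + (c*11 + c)) = √(c + (11*c + c)) = √(c + 12*c) = √(13*c) = √13*√c)
D(r)*(-31) + d(-6) = (√13*√(-6))*(-31) + (2 + 2*(-6)) = (√13*(I*√6))*(-31) + (2 - 12) = (I*√78)*(-31) - 10 = -31*I*√78 - 10 = -10 - 31*I*√78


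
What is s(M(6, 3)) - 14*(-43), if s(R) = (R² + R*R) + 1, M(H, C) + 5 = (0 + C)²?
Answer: 635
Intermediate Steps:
M(H, C) = -5 + C² (M(H, C) = -5 + (0 + C)² = -5 + C²)
s(R) = 1 + 2*R² (s(R) = (R² + R²) + 1 = 2*R² + 1 = 1 + 2*R²)
s(M(6, 3)) - 14*(-43) = (1 + 2*(-5 + 3²)²) - 14*(-43) = (1 + 2*(-5 + 9)²) + 602 = (1 + 2*4²) + 602 = (1 + 2*16) + 602 = (1 + 32) + 602 = 33 + 602 = 635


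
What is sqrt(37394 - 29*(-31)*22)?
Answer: 2*sqrt(14293) ≈ 239.11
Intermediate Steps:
sqrt(37394 - 29*(-31)*22) = sqrt(37394 + 899*22) = sqrt(37394 + 19778) = sqrt(57172) = 2*sqrt(14293)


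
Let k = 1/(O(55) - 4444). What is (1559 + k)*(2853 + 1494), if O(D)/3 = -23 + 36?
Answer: 29852561718/4405 ≈ 6.7770e+6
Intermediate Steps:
O(D) = 39 (O(D) = 3*(-23 + 36) = 3*13 = 39)
k = -1/4405 (k = 1/(39 - 4444) = 1/(-4405) = -1/4405 ≈ -0.00022701)
(1559 + k)*(2853 + 1494) = (1559 - 1/4405)*(2853 + 1494) = (6867394/4405)*4347 = 29852561718/4405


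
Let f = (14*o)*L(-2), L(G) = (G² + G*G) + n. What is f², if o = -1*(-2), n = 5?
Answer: 132496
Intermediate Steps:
L(G) = 5 + 2*G² (L(G) = (G² + G*G) + 5 = (G² + G²) + 5 = 2*G² + 5 = 5 + 2*G²)
o = 2
f = 364 (f = (14*2)*(5 + 2*(-2)²) = 28*(5 + 2*4) = 28*(5 + 8) = 28*13 = 364)
f² = 364² = 132496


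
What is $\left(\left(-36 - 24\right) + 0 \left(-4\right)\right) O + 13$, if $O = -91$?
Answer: $5473$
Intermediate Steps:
$\left(\left(-36 - 24\right) + 0 \left(-4\right)\right) O + 13 = \left(\left(-36 - 24\right) + 0 \left(-4\right)\right) \left(-91\right) + 13 = \left(-60 + 0\right) \left(-91\right) + 13 = \left(-60\right) \left(-91\right) + 13 = 5460 + 13 = 5473$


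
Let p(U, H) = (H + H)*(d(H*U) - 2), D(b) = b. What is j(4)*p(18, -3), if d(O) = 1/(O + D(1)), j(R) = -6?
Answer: -3852/53 ≈ -72.679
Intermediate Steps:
d(O) = 1/(1 + O) (d(O) = 1/(O + 1) = 1/(1 + O))
p(U, H) = 2*H*(-2 + 1/(1 + H*U)) (p(U, H) = (H + H)*(1/(1 + H*U) - 2) = (2*H)*(-2 + 1/(1 + H*U)) = 2*H*(-2 + 1/(1 + H*U)))
j(4)*p(18, -3) = -(-12)*(-3)*(1 + 2*(-3)*18)/(1 - 3*18) = -(-12)*(-3)*(1 - 108)/(1 - 54) = -(-12)*(-3)*(-107)/(-53) = -(-12)*(-3)*(-1)*(-107)/53 = -6*642/53 = -3852/53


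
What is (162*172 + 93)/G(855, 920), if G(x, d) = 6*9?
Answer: 9319/18 ≈ 517.72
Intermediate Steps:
G(x, d) = 54
(162*172 + 93)/G(855, 920) = (162*172 + 93)/54 = (27864 + 93)*(1/54) = 27957*(1/54) = 9319/18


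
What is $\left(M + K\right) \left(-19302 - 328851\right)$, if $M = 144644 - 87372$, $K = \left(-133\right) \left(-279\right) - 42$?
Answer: $-32843709561$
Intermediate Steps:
$K = 37065$ ($K = 37107 - 42 = 37065$)
$M = 57272$ ($M = 144644 - 87372 = 57272$)
$\left(M + K\right) \left(-19302 - 328851\right) = \left(57272 + 37065\right) \left(-19302 - 328851\right) = 94337 \left(-348153\right) = -32843709561$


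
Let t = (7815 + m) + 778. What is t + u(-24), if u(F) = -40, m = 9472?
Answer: 18025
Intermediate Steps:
t = 18065 (t = (7815 + 9472) + 778 = 17287 + 778 = 18065)
t + u(-24) = 18065 - 40 = 18025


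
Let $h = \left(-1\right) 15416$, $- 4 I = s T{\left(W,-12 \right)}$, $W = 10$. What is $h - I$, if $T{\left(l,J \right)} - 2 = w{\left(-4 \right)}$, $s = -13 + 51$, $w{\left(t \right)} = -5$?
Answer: $- \frac{30889}{2} \approx -15445.0$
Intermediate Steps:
$s = 38$
$T{\left(l,J \right)} = -3$ ($T{\left(l,J \right)} = 2 - 5 = -3$)
$I = \frac{57}{2}$ ($I = - \frac{38 \left(-3\right)}{4} = \left(- \frac{1}{4}\right) \left(-114\right) = \frac{57}{2} \approx 28.5$)
$h = -15416$
$h - I = -15416 - \frac{57}{2} = - \frac{30889}{2}$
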